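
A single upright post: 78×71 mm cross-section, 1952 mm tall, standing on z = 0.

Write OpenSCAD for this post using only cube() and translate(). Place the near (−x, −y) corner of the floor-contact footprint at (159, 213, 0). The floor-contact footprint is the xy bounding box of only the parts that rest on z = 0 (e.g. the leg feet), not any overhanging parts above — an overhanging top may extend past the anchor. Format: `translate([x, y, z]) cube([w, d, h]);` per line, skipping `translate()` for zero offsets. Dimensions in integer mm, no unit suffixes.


translate([159, 213, 0]) cube([78, 71, 1952]);


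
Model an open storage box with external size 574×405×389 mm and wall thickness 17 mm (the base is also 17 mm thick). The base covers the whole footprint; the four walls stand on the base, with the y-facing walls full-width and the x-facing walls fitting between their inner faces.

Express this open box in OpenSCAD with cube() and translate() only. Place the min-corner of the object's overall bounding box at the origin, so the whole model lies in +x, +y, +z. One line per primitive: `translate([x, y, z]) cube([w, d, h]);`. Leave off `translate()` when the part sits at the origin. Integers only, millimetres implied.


cube([574, 405, 17]);
translate([0, 0, 17]) cube([574, 17, 372]);
translate([0, 388, 17]) cube([574, 17, 372]);
translate([0, 17, 17]) cube([17, 371, 372]);
translate([557, 17, 17]) cube([17, 371, 372]);


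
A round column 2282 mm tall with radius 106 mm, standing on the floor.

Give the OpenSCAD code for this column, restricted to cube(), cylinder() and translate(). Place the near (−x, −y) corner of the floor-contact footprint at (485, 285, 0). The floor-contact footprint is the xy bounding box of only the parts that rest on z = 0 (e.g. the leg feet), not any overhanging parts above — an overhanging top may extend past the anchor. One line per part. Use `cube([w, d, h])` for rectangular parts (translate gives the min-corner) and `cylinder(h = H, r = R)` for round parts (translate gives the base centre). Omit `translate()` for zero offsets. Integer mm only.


translate([591, 391, 0]) cylinder(h = 2282, r = 106);


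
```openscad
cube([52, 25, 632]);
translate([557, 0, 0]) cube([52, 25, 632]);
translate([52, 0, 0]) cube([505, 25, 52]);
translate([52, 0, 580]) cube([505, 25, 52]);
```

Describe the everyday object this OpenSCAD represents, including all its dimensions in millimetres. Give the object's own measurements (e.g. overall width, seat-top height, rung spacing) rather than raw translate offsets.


A rectangular picture frame lying in the x–z plane (depth along y). The opening is 505 mm wide (x) by 528 mm tall (z), surrounded by a border 52 mm wide on all four sides. The frame is 25 mm deep and is made of two full-height vertical stiles with two horizontal rails fitted between them.


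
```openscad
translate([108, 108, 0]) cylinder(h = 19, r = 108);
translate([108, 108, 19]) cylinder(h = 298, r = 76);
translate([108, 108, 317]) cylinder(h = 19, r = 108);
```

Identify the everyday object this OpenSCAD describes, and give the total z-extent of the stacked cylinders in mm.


A spool. The overall height is 336 mm.

Three coaxial cylinders, large–small–large — a spool. Two 19 mm flanges and a 298 mm core give 19 + 298 + 19 = 336 mm.


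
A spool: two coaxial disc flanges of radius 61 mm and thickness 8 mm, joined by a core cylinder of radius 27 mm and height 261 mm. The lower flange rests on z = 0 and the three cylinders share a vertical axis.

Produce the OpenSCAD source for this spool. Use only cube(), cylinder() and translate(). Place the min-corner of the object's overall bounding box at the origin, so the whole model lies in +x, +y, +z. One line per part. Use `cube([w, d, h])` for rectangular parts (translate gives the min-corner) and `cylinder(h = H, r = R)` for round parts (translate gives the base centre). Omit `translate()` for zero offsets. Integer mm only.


translate([61, 61, 0]) cylinder(h = 8, r = 61);
translate([61, 61, 8]) cylinder(h = 261, r = 27);
translate([61, 61, 269]) cylinder(h = 8, r = 61);


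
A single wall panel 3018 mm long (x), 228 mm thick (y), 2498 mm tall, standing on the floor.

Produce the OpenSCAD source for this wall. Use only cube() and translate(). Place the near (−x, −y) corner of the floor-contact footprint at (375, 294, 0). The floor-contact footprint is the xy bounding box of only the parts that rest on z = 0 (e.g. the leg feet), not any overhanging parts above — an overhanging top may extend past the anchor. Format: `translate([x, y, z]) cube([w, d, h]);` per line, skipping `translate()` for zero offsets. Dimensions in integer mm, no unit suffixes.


translate([375, 294, 0]) cube([3018, 228, 2498]);


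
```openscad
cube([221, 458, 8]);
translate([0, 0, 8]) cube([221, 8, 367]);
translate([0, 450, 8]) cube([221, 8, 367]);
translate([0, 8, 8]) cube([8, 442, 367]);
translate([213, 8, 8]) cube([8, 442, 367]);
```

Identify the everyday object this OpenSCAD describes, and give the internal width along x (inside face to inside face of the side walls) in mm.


An open box. The internal width is 205 mm.

A 221×458 base slab with four walls standing on it — an open box. The base is 221 mm wide and the walls are 8 mm thick, so the internal width is 221 − 2 × 8 = 205 mm.


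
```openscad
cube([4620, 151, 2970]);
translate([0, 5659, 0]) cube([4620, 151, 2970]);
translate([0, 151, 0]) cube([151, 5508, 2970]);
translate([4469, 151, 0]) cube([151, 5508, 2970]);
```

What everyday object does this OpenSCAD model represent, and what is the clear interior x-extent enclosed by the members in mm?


A house (or room) frame. The interior width is 4318 mm.

Four 2970 mm walls enclosing a rectangle with no floor or roof — a room or house frame. Outside width is 4620 mm and wall thickness is 151 mm, so the interior width is 4620 − 2 × 151 = 4318 mm.


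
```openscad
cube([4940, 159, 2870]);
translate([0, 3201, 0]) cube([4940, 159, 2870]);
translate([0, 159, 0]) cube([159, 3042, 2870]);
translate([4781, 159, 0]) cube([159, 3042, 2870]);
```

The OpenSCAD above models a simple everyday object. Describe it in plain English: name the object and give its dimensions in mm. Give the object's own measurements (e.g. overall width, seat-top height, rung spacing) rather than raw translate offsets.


The wall frame of a small rectangular building: four walls, each 2870 mm tall and 159 mm thick, enclosing a footprint 4940 mm (x) by 3360 mm (y) outside-to-outside, with no floor or roof. The front and back walls (the −y and +y sides) span the full width; the two side walls fit between them.


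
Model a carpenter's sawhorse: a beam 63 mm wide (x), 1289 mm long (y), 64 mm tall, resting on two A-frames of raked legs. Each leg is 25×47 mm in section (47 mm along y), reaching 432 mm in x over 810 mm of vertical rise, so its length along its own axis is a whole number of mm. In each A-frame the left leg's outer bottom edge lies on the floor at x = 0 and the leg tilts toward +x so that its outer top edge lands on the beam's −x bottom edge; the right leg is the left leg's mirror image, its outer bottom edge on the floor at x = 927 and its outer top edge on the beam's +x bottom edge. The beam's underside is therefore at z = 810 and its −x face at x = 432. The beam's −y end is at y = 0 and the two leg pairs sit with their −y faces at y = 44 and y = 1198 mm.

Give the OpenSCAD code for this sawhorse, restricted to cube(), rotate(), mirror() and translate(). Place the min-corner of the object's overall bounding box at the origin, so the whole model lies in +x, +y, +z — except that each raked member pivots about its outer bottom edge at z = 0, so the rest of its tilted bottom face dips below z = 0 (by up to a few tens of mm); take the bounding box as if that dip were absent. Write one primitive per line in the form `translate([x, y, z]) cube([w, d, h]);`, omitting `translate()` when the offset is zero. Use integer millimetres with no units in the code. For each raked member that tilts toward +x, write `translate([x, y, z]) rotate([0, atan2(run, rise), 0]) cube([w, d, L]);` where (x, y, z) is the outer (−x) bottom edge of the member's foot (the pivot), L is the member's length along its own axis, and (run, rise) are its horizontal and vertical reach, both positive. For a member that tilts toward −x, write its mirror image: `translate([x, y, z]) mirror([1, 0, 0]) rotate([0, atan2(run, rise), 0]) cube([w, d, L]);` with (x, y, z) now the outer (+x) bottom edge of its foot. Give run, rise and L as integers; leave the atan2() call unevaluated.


translate([432, 0, 810]) cube([63, 1289, 64]);
translate([0, 44, 0]) rotate([0, atan2(432, 810), 0]) cube([25, 47, 918]);
translate([927, 44, 0]) mirror([1, 0, 0]) rotate([0, atan2(432, 810), 0]) cube([25, 47, 918]);
translate([0, 1198, 0]) rotate([0, atan2(432, 810), 0]) cube([25, 47, 918]);
translate([927, 1198, 0]) mirror([1, 0, 0]) rotate([0, atan2(432, 810), 0]) cube([25, 47, 918]);


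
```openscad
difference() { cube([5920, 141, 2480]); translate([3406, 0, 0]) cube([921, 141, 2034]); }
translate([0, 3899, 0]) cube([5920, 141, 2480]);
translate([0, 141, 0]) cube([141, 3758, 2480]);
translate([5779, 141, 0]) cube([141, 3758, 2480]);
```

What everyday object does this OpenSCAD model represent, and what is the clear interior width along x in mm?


A single room. The interior width is 5638 mm.

Four walls enclosing a rectangle with a door in the front wall — a room. Outside width 5920 minus two 141 mm walls gives 5638 mm.


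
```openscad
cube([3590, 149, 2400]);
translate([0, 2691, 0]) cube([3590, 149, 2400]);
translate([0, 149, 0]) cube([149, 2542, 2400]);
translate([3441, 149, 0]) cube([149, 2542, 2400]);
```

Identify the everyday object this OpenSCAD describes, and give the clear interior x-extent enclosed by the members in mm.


A house (or room) frame. The interior width is 3292 mm.

Four 2400 mm walls enclosing a rectangle with no floor or roof — a room or house frame. Outside width is 3590 mm and wall thickness is 149 mm, so the interior width is 3590 − 2 × 149 = 3292 mm.


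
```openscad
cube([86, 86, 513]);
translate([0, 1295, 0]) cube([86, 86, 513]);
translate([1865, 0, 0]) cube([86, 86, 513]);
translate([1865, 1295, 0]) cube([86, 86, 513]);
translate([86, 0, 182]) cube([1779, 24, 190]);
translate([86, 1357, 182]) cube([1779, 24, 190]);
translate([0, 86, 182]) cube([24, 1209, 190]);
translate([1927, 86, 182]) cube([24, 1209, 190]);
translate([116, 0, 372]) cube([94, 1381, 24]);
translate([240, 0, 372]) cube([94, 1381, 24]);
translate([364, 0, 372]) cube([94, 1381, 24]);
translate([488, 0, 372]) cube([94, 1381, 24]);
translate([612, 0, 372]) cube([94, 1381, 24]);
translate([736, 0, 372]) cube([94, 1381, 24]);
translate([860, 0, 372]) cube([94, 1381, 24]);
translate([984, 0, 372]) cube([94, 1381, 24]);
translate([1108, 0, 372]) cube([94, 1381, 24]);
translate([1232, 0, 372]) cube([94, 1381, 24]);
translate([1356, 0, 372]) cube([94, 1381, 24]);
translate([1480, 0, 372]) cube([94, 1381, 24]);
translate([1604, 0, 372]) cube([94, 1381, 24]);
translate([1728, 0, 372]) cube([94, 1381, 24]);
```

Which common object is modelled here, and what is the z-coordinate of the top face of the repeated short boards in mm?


A bed frame. The slat-top height is 396 mm.

Four posts, four rails, and a row of slats — a bed frame. Slats sit on the rails at z = 182 + 190 = 372; with slat thickness 24, the top is 396 mm.


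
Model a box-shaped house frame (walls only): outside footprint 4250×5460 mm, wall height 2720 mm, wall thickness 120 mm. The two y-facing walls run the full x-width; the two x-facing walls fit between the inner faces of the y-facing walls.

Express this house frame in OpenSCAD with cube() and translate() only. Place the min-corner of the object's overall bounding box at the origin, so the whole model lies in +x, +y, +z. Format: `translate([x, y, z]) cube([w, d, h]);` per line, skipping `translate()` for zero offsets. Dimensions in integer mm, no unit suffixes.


cube([4250, 120, 2720]);
translate([0, 5340, 0]) cube([4250, 120, 2720]);
translate([0, 120, 0]) cube([120, 5220, 2720]);
translate([4130, 120, 0]) cube([120, 5220, 2720]);


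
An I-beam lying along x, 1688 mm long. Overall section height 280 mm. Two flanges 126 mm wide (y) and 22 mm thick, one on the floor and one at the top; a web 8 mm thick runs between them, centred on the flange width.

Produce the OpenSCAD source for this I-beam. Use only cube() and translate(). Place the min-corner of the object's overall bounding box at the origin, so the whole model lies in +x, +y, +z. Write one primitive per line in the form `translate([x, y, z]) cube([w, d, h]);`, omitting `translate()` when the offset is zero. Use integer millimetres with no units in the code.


cube([1688, 126, 22]);
translate([0, 59, 22]) cube([1688, 8, 236]);
translate([0, 0, 258]) cube([1688, 126, 22]);


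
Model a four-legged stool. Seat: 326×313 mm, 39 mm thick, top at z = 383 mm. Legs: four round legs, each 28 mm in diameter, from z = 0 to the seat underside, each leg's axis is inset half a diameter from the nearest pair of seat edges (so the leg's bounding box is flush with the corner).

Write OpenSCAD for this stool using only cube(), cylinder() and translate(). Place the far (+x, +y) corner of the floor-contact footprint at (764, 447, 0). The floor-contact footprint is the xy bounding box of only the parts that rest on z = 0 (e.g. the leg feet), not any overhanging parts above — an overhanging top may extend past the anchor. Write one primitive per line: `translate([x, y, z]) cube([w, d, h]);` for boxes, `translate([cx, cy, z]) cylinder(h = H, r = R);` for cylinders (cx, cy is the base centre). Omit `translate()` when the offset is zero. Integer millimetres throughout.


translate([438, 134, 344]) cube([326, 313, 39]);
translate([452, 148, 0]) cylinder(h = 344, r = 14);
translate([750, 148, 0]) cylinder(h = 344, r = 14);
translate([452, 433, 0]) cylinder(h = 344, r = 14);
translate([750, 433, 0]) cylinder(h = 344, r = 14);


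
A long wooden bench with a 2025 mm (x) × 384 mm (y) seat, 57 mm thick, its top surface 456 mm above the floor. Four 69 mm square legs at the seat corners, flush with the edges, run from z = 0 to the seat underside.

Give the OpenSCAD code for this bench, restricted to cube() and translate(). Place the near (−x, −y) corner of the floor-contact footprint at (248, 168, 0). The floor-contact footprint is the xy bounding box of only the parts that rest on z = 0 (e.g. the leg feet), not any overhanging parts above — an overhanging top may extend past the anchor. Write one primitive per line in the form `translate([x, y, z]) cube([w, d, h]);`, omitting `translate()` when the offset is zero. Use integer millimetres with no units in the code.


// leg_h = 456 − 57 = 399
translate([248, 168, 399]) cube([2025, 384, 57]);
translate([248, 168, 0]) cube([69, 69, 399]);
translate([248, 483, 0]) cube([69, 69, 399]);
translate([2204, 168, 0]) cube([69, 69, 399]);
translate([2204, 483, 0]) cube([69, 69, 399]);


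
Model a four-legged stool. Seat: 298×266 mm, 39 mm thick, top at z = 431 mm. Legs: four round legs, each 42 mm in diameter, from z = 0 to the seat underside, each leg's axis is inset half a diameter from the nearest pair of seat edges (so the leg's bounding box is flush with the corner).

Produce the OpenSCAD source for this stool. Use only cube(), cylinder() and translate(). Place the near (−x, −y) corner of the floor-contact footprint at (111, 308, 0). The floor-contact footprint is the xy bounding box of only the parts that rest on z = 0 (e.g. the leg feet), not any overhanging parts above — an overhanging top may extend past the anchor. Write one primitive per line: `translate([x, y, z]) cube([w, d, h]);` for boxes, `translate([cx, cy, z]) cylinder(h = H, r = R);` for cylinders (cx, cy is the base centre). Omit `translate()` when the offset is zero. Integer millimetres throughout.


translate([111, 308, 392]) cube([298, 266, 39]);
translate([132, 329, 0]) cylinder(h = 392, r = 21);
translate([388, 329, 0]) cylinder(h = 392, r = 21);
translate([132, 553, 0]) cylinder(h = 392, r = 21);
translate([388, 553, 0]) cylinder(h = 392, r = 21);


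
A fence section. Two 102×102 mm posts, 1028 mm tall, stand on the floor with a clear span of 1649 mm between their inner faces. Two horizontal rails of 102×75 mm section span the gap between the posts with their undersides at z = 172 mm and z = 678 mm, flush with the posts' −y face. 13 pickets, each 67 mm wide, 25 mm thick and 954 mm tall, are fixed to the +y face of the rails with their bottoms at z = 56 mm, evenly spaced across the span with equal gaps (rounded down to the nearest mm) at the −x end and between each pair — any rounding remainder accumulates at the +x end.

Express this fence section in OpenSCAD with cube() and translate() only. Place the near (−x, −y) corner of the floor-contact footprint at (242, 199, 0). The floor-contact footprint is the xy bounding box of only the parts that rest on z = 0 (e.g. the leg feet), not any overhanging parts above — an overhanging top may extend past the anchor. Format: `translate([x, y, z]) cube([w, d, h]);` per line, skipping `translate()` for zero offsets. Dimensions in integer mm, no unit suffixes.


translate([242, 199, 0]) cube([102, 102, 1028]);
translate([1993, 199, 0]) cube([102, 102, 1028]);
translate([344, 199, 172]) cube([1649, 102, 75]);
translate([344, 199, 678]) cube([1649, 102, 75]);
translate([399, 301, 56]) cube([67, 25, 954]);
translate([521, 301, 56]) cube([67, 25, 954]);
translate([643, 301, 56]) cube([67, 25, 954]);
translate([765, 301, 56]) cube([67, 25, 954]);
translate([887, 301, 56]) cube([67, 25, 954]);
translate([1009, 301, 56]) cube([67, 25, 954]);
translate([1131, 301, 56]) cube([67, 25, 954]);
translate([1253, 301, 56]) cube([67, 25, 954]);
translate([1375, 301, 56]) cube([67, 25, 954]);
translate([1497, 301, 56]) cube([67, 25, 954]);
translate([1619, 301, 56]) cube([67, 25, 954]);
translate([1741, 301, 56]) cube([67, 25, 954]);
translate([1863, 301, 56]) cube([67, 25, 954]);


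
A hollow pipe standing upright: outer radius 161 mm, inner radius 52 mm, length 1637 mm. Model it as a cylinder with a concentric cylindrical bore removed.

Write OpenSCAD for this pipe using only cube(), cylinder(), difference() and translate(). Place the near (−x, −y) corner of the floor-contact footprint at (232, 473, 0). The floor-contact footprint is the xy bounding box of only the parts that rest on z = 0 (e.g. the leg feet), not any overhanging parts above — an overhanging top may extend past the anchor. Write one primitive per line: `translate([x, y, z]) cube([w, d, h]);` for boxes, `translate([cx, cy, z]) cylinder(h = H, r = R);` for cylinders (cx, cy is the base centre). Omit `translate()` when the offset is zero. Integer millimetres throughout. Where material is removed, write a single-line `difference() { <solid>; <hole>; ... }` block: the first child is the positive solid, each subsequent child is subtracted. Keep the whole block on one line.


difference() { translate([393, 634, 0]) cylinder(h = 1637, r = 161); translate([393, 634, 0]) cylinder(h = 1637, r = 52); }


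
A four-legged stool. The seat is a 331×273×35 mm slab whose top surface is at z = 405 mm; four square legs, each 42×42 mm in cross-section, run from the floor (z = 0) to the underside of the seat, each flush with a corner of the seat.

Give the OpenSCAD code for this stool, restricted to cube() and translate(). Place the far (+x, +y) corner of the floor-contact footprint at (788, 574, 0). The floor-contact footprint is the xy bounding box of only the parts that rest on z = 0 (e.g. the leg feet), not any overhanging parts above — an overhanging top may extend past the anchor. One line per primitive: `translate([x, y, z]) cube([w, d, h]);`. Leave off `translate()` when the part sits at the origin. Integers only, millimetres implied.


translate([457, 301, 370]) cube([331, 273, 35]);
translate([457, 301, 0]) cube([42, 42, 370]);
translate([746, 301, 0]) cube([42, 42, 370]);
translate([457, 532, 0]) cube([42, 42, 370]);
translate([746, 532, 0]) cube([42, 42, 370]);


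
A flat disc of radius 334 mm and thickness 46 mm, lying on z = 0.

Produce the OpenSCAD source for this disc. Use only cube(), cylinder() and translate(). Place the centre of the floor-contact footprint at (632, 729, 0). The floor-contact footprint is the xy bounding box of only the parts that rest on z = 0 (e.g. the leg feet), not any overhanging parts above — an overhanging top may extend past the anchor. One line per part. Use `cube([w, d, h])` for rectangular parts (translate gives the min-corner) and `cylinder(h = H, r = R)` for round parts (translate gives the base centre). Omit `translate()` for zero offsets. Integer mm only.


translate([632, 729, 0]) cylinder(h = 46, r = 334);


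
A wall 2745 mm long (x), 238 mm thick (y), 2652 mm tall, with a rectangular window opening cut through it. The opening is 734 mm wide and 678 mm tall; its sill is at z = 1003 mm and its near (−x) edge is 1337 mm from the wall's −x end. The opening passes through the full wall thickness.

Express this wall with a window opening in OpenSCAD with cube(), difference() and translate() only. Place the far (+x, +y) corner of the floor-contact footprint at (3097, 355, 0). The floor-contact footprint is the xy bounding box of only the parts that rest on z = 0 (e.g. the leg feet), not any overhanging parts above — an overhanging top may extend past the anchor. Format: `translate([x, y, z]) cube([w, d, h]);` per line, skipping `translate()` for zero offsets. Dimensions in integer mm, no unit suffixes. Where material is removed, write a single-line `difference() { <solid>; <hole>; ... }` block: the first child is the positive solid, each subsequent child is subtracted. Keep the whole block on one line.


difference() { translate([352, 117, 0]) cube([2745, 238, 2652]); translate([1689, 117, 1003]) cube([734, 238, 678]); }


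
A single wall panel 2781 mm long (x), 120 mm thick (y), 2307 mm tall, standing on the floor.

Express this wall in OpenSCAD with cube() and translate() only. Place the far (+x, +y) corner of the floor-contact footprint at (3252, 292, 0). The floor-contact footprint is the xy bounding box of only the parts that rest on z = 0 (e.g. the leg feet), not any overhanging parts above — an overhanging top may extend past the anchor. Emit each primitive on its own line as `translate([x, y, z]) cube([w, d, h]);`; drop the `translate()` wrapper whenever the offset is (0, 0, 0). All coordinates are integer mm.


translate([471, 172, 0]) cube([2781, 120, 2307]);


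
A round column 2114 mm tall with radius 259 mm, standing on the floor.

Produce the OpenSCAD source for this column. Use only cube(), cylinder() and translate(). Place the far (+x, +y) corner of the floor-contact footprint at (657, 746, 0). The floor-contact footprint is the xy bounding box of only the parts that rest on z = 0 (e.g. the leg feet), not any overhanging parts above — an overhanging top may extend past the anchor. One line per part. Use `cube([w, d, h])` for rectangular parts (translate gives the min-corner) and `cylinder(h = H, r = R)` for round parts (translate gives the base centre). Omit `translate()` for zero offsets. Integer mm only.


translate([398, 487, 0]) cylinder(h = 2114, r = 259);


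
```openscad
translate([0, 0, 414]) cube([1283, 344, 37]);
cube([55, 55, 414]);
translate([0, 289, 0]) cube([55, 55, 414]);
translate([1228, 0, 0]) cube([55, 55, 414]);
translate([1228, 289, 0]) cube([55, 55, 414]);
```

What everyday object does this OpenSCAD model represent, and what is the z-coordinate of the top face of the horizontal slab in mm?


A bench. The seat-top height is 451 mm.

A long slab on four corner posts — a bench. The slab sits at z = 414 with thickness 37, so the top is 414 + 37 = 451 mm.


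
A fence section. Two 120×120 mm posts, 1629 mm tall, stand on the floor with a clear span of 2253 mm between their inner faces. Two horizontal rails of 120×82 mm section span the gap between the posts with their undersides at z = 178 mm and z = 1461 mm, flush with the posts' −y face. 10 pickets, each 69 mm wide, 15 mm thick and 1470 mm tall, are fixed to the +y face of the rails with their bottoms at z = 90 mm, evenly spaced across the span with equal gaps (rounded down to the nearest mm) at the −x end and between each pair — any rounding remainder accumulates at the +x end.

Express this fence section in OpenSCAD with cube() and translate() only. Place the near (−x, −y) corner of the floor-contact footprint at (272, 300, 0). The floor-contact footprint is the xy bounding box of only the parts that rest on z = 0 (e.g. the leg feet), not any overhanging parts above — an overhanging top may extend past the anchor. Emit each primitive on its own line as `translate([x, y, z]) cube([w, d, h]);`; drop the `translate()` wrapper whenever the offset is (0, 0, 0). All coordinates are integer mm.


translate([272, 300, 0]) cube([120, 120, 1629]);
translate([2645, 300, 0]) cube([120, 120, 1629]);
translate([392, 300, 178]) cube([2253, 120, 82]);
translate([392, 300, 1461]) cube([2253, 120, 82]);
translate([534, 420, 90]) cube([69, 15, 1470]);
translate([745, 420, 90]) cube([69, 15, 1470]);
translate([956, 420, 90]) cube([69, 15, 1470]);
translate([1167, 420, 90]) cube([69, 15, 1470]);
translate([1378, 420, 90]) cube([69, 15, 1470]);
translate([1589, 420, 90]) cube([69, 15, 1470]);
translate([1800, 420, 90]) cube([69, 15, 1470]);
translate([2011, 420, 90]) cube([69, 15, 1470]);
translate([2222, 420, 90]) cube([69, 15, 1470]);
translate([2433, 420, 90]) cube([69, 15, 1470]);


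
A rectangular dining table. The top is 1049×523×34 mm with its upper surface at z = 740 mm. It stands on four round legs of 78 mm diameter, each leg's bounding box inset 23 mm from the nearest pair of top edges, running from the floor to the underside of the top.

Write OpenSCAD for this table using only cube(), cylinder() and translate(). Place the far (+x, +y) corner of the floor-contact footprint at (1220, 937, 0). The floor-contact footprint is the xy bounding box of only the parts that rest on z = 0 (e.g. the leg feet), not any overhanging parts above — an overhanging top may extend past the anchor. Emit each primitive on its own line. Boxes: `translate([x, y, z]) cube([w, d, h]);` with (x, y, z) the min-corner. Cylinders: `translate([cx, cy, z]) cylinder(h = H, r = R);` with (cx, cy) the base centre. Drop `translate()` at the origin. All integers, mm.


// leg_h = 740 - 34 = 706
translate([194, 437, 706]) cube([1049, 523, 34]);
translate([256, 499, 0]) cylinder(h = 706, r = 39);
translate([1181, 499, 0]) cylinder(h = 706, r = 39);
translate([256, 898, 0]) cylinder(h = 706, r = 39);
translate([1181, 898, 0]) cylinder(h = 706, r = 39);


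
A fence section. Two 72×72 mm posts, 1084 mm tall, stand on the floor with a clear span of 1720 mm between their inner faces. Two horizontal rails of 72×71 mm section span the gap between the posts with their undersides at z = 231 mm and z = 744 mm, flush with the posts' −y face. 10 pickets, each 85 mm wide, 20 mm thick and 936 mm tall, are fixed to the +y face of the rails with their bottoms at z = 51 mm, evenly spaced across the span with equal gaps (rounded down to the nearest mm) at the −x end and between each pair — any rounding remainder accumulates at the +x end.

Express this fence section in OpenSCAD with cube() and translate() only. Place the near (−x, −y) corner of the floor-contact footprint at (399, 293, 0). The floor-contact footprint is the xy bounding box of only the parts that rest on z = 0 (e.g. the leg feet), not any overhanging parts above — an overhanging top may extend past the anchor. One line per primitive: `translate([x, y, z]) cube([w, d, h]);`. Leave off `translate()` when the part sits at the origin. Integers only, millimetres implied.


translate([399, 293, 0]) cube([72, 72, 1084]);
translate([2191, 293, 0]) cube([72, 72, 1084]);
translate([471, 293, 231]) cube([1720, 72, 71]);
translate([471, 293, 744]) cube([1720, 72, 71]);
translate([550, 365, 51]) cube([85, 20, 936]);
translate([714, 365, 51]) cube([85, 20, 936]);
translate([878, 365, 51]) cube([85, 20, 936]);
translate([1042, 365, 51]) cube([85, 20, 936]);
translate([1206, 365, 51]) cube([85, 20, 936]);
translate([1370, 365, 51]) cube([85, 20, 936]);
translate([1534, 365, 51]) cube([85, 20, 936]);
translate([1698, 365, 51]) cube([85, 20, 936]);
translate([1862, 365, 51]) cube([85, 20, 936]);
translate([2026, 365, 51]) cube([85, 20, 936]);


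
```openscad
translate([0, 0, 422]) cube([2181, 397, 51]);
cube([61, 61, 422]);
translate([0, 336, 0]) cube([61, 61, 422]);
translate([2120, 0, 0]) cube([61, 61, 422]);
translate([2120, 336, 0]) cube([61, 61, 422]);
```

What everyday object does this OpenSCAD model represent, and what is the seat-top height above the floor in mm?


A bench. The seat-top height is 473 mm.

A long slab on four corner posts — a bench. The slab sits at z = 422 with thickness 51, so the top is 422 + 51 = 473 mm.


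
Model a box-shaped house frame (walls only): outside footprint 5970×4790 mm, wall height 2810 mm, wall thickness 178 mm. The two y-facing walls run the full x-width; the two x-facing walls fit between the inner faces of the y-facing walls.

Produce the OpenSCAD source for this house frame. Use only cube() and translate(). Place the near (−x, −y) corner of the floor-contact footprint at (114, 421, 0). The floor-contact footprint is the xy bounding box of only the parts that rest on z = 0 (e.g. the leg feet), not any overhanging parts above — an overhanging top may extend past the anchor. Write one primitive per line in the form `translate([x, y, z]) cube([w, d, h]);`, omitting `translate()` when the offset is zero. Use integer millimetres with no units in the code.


translate([114, 421, 0]) cube([5970, 178, 2810]);
translate([114, 5033, 0]) cube([5970, 178, 2810]);
translate([114, 599, 0]) cube([178, 4434, 2810]);
translate([5906, 599, 0]) cube([178, 4434, 2810]);


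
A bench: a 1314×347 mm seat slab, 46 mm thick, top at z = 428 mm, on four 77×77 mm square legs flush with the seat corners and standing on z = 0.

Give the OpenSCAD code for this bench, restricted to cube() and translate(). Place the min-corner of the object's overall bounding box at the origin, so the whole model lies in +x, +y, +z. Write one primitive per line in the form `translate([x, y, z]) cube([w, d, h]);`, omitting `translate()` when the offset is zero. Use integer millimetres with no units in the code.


translate([0, 0, 382]) cube([1314, 347, 46]);
cube([77, 77, 382]);
translate([0, 270, 0]) cube([77, 77, 382]);
translate([1237, 0, 0]) cube([77, 77, 382]);
translate([1237, 270, 0]) cube([77, 77, 382]);


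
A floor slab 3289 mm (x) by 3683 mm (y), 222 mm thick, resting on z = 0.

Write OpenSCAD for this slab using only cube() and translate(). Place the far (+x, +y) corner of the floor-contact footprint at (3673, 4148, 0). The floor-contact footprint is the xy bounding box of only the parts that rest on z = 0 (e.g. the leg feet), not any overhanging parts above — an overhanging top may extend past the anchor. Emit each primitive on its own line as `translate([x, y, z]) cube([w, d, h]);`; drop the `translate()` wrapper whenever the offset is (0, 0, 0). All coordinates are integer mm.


translate([384, 465, 0]) cube([3289, 3683, 222]);


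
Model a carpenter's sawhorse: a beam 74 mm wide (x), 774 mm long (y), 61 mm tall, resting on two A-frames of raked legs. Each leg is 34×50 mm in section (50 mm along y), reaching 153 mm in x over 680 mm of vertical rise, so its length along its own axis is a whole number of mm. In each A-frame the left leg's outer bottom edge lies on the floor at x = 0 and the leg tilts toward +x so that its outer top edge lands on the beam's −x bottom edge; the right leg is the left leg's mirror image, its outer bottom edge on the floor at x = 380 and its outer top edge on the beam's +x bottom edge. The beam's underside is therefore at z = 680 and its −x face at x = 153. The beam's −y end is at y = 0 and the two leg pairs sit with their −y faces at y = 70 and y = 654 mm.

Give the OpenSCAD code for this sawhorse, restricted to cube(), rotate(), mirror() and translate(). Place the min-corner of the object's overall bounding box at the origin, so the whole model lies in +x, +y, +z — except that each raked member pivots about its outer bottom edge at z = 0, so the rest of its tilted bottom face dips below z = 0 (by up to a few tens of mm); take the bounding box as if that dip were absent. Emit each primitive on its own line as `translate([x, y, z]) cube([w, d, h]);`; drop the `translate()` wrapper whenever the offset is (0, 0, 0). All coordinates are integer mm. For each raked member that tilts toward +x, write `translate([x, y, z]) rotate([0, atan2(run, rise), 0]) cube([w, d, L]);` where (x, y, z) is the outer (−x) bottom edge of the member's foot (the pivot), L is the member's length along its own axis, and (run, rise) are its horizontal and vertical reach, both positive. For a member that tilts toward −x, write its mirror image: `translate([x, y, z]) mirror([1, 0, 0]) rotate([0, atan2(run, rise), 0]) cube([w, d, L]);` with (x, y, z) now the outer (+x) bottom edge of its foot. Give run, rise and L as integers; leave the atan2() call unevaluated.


// leg length = √(153² + 680²) = 697
// right-leg outer foot x = 2·153 + 74 = 380
// beam min-corner = (153, 0, 680)
translate([153, 0, 680]) cube([74, 774, 61]);
translate([0, 70, 0]) rotate([0, atan2(153, 680), 0]) cube([34, 50, 697]);
translate([380, 70, 0]) mirror([1, 0, 0]) rotate([0, atan2(153, 680), 0]) cube([34, 50, 697]);
translate([0, 654, 0]) rotate([0, atan2(153, 680), 0]) cube([34, 50, 697]);
translate([380, 654, 0]) mirror([1, 0, 0]) rotate([0, atan2(153, 680), 0]) cube([34, 50, 697]);


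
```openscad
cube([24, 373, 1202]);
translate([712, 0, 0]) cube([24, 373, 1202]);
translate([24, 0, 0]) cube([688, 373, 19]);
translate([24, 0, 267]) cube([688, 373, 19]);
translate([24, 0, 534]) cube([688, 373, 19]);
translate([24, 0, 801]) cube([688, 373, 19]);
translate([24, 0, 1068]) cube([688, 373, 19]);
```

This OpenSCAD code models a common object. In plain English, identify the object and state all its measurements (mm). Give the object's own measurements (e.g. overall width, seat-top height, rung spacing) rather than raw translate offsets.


An open bookshelf. Two side panels, each 24 mm thick, 373 mm deep and 1202 mm tall, stand 736 mm apart (outside-to-outside). Between them sit 5 shelves, each 19 mm thick and 373 mm deep, spanning the full gap between the sides. The bottom shelf rests on the floor (its underside at z = 0) and the clear gap between one shelf's top and the next shelf's underside is 248 mm.


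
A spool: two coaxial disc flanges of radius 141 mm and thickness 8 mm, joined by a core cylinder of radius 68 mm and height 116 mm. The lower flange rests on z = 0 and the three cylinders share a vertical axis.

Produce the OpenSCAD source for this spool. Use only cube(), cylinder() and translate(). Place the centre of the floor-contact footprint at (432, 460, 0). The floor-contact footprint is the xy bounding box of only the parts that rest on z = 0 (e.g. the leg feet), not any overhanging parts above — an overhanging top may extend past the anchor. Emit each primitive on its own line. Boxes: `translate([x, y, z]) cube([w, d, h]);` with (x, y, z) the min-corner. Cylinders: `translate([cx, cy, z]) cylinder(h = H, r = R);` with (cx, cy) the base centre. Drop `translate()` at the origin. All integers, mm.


translate([432, 460, 0]) cylinder(h = 8, r = 141);
translate([432, 460, 8]) cylinder(h = 116, r = 68);
translate([432, 460, 124]) cylinder(h = 8, r = 141);


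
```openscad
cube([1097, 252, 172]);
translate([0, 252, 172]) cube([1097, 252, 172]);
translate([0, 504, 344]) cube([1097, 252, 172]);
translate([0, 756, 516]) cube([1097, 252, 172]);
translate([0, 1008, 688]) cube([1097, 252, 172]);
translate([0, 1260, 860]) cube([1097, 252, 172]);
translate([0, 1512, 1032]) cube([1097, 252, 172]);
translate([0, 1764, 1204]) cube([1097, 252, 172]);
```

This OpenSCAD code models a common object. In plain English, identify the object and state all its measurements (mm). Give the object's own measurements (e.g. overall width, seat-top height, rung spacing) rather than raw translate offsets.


A straight staircase of 8 solid steps. Each step is 1097 mm wide (x), 252 mm deep (y, the going) and 172 mm tall (the rise). The first step rests on the floor; each subsequent step sits one going further in +y and one rise higher in +z, directly behind and above the previous step with no overlap.


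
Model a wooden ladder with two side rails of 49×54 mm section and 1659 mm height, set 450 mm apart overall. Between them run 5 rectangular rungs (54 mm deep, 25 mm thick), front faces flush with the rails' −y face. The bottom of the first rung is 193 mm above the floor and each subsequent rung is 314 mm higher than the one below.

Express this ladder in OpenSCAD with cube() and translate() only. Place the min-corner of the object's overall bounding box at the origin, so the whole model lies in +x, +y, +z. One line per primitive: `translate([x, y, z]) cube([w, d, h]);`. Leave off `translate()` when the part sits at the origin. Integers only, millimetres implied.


cube([49, 54, 1659]);
translate([401, 0, 0]) cube([49, 54, 1659]);
translate([49, 0, 193]) cube([352, 54, 25]);
translate([49, 0, 507]) cube([352, 54, 25]);
translate([49, 0, 821]) cube([352, 54, 25]);
translate([49, 0, 1135]) cube([352, 54, 25]);
translate([49, 0, 1449]) cube([352, 54, 25]);


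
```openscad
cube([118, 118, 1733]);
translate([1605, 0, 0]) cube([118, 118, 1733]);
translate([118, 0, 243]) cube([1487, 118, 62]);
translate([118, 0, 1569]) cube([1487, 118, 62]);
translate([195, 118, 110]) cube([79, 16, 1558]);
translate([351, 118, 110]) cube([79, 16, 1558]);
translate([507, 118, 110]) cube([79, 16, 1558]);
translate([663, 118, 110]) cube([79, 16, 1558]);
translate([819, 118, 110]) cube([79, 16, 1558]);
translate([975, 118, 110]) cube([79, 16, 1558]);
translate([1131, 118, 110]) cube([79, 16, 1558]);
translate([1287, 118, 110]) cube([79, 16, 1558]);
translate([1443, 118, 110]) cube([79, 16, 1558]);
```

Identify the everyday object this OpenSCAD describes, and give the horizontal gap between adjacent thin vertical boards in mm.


A fence section. The picket gap is 77 mm.

Two posts, two rails, 9 pickets — a fence section. Span 1487 mm holds 9 pickets of 79 mm with 10 equal gaps: ⌊(1487 − 9·79) / 10⌋ = 77 mm.


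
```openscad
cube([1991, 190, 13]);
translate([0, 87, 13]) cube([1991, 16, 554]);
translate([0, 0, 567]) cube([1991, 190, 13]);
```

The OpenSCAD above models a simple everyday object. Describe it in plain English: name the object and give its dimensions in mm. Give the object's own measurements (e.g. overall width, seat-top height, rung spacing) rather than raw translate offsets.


An I-beam lying along x, 1991 mm long. Overall section height 580 mm. Two flanges 190 mm wide (y) and 13 mm thick, one on the floor and one at the top; a web 16 mm thick runs between them, centred on the flange width.


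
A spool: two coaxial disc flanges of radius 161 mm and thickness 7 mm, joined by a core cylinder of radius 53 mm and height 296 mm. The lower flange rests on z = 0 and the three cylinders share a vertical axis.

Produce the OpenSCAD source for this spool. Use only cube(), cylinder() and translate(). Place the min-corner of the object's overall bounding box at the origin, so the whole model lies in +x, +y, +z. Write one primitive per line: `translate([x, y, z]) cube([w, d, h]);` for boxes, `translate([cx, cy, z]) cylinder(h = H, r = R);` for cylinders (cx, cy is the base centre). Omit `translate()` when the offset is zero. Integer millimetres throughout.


translate([161, 161, 0]) cylinder(h = 7, r = 161);
translate([161, 161, 7]) cylinder(h = 296, r = 53);
translate([161, 161, 303]) cylinder(h = 7, r = 161);
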